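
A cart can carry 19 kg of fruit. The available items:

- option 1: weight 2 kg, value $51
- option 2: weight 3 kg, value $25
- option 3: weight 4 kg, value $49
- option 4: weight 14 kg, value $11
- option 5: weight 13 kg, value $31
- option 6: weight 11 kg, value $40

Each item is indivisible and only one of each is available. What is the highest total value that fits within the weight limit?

This is a 0/1 knapsack; check combinations near the capacity.
- option 1+option 3+option 6: weight 2+4+11=17, value 51+49+40=140
- option 1+option 3+option 5: weight 2+4+13=19, value 51+49+31=131
- option 1+option 2+option 3: weight 2+3+4=9, value 51+25+49=125
Best: $140.

$140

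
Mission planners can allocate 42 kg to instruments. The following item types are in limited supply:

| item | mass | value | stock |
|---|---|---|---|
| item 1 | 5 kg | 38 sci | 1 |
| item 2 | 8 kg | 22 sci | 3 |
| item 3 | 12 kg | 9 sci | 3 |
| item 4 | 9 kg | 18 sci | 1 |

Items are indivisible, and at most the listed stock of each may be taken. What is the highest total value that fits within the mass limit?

122 sci

Top feasible selections:
- 1×item 1 + 3×item 2 + 1×item 4: mass 38, value 122
- 1×item 1 + 3×item 2 + 1×item 3: mass 41, value 113
- 1×item 1 + 2×item 2 + 1×item 3 + 1×item 4: mass 42, value 109
Best: 122 sci.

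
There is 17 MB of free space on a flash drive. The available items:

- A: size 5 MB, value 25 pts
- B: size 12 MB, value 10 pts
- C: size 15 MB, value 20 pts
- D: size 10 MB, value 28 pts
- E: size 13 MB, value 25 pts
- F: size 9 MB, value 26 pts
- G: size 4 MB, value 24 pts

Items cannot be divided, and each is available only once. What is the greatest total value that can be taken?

53 pts

Check high-value combinations within 17 MB:
- A+D: size 5+10=15, value 25+28=53
- D+G: size 10+4=14, value 28+24=52
- A+F: size 5+9=14, value 25+26=51
Best: 53 pts.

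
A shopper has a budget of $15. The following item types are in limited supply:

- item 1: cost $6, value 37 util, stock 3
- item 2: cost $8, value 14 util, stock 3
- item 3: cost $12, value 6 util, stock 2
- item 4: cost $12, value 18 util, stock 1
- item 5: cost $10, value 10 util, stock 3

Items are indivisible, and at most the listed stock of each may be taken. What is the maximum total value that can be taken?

74 util

Top feasible selections:
- 2×item 1: cost 12, value 74
- 1×item 1 + 1×item 2: cost 14, value 51
Best: 74 util.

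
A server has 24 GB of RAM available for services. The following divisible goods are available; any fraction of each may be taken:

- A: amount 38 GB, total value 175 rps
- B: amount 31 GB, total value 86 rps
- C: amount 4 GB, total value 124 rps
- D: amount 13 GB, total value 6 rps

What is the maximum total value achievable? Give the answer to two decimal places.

Take in order of value per unit:
- C (124/4 per unit): all 4 → value 124, running total 124.00
- A (175/38 per unit): 20 of 38 → value 20×175/38 = 92.1053, running total 216.11
Total 216.11.

216.11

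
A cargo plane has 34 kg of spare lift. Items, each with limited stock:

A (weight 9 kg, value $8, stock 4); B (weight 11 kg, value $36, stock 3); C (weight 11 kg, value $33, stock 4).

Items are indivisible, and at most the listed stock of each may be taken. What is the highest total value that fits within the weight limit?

$108

Best selections within weight 34 and stock limits:
- 3×B: weight 33, value 108
- 2×B + 1×C: weight 33, value 105
- 1×B + 2×C: weight 33, value 102
- 3×C: weight 33, value 99
Best: $108.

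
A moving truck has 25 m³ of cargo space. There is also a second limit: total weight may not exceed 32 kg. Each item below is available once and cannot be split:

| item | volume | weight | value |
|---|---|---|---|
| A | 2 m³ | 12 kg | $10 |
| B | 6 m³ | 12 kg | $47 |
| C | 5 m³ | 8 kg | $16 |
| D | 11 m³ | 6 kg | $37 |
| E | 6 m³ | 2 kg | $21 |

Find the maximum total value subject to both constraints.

Feasible sets respecting both limits:
- A+B+D+E: volume 25, weight 32, value 115
- B+D+E: volume 23, weight 20, value 105
- B+C+D: volume 22, weight 26, value 100
Best: $115.

$115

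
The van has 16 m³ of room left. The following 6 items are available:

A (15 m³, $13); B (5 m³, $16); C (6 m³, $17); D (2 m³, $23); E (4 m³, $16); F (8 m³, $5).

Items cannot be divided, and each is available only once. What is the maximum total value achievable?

$56

Check high-value combinations within 16 m³:
- C+D+E: volume 6+2+4=12, value 17+23+16=56
- B+C+D: volume 5+6+2=13, value 16+17+23=56
- B+D+E: volume 5+2+4=11, value 16+23+16=55
- B+C+E: volume 5+6+4=15, value 16+17+16=49
- C+D+F: volume 6+2+8=16, value 17+23+5=45
Best: $56.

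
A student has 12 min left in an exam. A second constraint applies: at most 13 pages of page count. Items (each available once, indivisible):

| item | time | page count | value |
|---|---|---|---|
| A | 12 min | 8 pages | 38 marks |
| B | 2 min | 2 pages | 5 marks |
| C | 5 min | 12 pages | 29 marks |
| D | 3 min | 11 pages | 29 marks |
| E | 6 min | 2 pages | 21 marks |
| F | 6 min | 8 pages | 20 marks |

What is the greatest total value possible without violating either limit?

50 marks

Feasible sets respecting both limits:
- D+E: time 9, page count 13, value 50
- E+F: time 12, page count 10, value 41
- A: time 12, page count 8, value 38
- B+D: time 5, page count 13, value 34
Best: 50 marks.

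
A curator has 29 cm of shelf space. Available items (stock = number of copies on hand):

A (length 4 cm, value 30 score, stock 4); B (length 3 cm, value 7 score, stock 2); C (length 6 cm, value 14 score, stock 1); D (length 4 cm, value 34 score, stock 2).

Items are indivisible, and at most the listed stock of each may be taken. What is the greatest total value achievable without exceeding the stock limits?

Top feasible selections:
- 4×A + 1×B + 2×D: length 27, value 195
- 4×A + 2×D: length 24, value 188
- 3×A + 1×B + 1×C + 2×D: length 29, value 179
Best: 195 score.

195 score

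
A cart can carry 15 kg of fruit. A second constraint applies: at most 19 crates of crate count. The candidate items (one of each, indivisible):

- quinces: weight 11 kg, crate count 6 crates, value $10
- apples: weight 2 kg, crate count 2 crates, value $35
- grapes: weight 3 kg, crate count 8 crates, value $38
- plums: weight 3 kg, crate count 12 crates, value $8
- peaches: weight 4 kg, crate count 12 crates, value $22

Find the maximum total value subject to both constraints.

Feasible sets respecting both limits:
- apples+grapes: weight 5, crate count 10, value 73
- apples+peaches: weight 6, crate count 14, value 57
- quinces+grapes: weight 14, crate count 14, value 48
- quinces+apples: weight 13, crate count 8, value 45
Best: $73.

$73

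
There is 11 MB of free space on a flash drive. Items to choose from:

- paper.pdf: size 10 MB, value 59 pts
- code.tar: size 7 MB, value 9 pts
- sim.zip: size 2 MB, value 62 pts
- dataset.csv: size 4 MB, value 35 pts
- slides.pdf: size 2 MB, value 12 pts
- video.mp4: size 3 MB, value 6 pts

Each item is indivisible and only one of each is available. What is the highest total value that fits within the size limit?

Check high-value combinations within 11 MB:
- sim.zip+dataset.csv+slides.pdf+video.mp4: size 2+4+2+3=11, value 62+35+12+6=115
- sim.zip+dataset.csv+slides.pdf: size 2+4+2=8, value 62+35+12=109
- sim.zip+dataset.csv+video.mp4: size 2+4+3=9, value 62+35+6=103
Best: 115 pts.

115 pts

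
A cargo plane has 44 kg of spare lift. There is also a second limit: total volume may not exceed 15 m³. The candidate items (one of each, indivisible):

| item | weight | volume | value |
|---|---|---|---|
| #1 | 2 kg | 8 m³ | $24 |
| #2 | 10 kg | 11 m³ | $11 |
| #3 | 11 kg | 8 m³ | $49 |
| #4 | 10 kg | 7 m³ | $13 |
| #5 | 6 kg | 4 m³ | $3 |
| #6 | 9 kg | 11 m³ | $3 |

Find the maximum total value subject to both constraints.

$62

Feasible sets respecting both limits:
- #3+#4: weight 21, volume 15, value 62
- #3+#5: weight 17, volume 12, value 52
- #3: weight 11, volume 8, value 49
- #1+#4: weight 12, volume 15, value 37
Best: $62.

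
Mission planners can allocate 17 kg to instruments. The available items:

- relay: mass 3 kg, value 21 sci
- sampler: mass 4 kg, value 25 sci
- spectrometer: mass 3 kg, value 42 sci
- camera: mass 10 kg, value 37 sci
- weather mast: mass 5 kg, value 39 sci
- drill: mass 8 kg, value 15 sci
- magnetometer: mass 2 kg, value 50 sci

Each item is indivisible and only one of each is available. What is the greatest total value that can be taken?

177 sci

This is a 0/1 knapsack; check combinations near the capacity.
- relay+sampler+spectrometer+weather mast+magnetometer: mass 3+4+3+5+2=17, value 21+25+42+39+50=177
- sampler+spectrometer+weather mast+magnetometer: mass 4+3+5+2=14, value 25+42+39+50=156
- relay+spectrometer+weather mast+magnetometer: mass 3+3+5+2=13, value 21+42+39+50=152
- relay+sampler+spectrometer+magnetometer: mass 3+4+3+2=12, value 21+25+42+50=138
- relay+sampler+weather mast+magnetometer: mass 3+4+5+2=14, value 21+25+39+50=135
Best: 177 sci.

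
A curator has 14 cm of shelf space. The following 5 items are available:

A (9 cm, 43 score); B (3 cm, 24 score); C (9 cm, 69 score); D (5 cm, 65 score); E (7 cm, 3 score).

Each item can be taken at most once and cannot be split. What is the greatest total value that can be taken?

This is a 0/1 knapsack; check combinations near the capacity.
- C+D: length 9+5=14, value 69+65=134
- A+D: length 9+5=14, value 43+65=108
- B+C: length 3+9=12, value 24+69=93
Best: 134 score.

134 score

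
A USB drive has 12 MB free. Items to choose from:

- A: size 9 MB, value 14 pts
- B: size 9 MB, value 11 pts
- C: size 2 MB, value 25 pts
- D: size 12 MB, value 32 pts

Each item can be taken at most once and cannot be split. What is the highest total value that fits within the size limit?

39 pts

Check high-value combinations within 12 MB:
- A+C: size 9+2=11, value 14+25=39
- B+C: size 9+2=11, value 11+25=36
- D: size 12, value 32
Best: 39 pts.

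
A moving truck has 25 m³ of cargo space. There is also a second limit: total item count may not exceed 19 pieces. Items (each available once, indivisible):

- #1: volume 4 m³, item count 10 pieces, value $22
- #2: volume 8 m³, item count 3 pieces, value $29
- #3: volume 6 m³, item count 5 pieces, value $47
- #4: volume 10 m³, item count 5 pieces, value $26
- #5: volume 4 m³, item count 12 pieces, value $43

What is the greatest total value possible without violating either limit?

$102

Feasible sets respecting both limits:
- #2+#3+#4: volume 24, item count 13, value 102
- #1+#2+#3: volume 18, item count 18, value 98
- #3+#5: volume 10, item count 17, value 90
- #1+#2+#4: volume 22, item count 18, value 77
Best: $102.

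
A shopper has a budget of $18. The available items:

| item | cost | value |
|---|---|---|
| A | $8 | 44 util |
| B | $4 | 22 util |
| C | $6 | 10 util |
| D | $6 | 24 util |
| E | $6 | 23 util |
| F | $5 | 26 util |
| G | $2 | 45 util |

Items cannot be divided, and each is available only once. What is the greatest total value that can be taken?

Check high-value combinations within $18:
- B+D+F+G: cost 4+6+5+2=17, value 22+24+26+45=117
- B+E+F+G: cost 4+6+5+2=17, value 22+23+26+45=116
- A+F+G: cost 8+5+2=15, value 44+26+45=115
- B+D+E+G: cost 4+6+6+2=18, value 22+24+23+45=114
Best: 117 util.

117 util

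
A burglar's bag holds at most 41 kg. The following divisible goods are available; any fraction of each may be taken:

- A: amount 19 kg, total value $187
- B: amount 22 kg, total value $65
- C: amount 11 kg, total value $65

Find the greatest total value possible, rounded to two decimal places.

Take in order of value per unit:
- A (187/19 per unit): all 19 → value 187, running total 187.00
- C (65/11 per unit): all 11 → value 65, running total 252.00
- B (65/22 per unit): 11 of 22 → value 11×65/22 = 32.5000, running total 284.50
Total 284.50.

284.50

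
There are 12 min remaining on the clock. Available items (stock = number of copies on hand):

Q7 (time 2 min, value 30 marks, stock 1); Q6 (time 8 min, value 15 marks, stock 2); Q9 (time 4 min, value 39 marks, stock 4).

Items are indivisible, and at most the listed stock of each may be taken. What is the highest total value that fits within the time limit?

Best selections within time 12 and stock limits:
- 3×Q9: time 12, value 117
- 1×Q7 + 2×Q9: time 10, value 108
- 2×Q9: time 8, value 78
- 1×Q7 + 1×Q9: time 6, value 69
Best: 117 marks.

117 marks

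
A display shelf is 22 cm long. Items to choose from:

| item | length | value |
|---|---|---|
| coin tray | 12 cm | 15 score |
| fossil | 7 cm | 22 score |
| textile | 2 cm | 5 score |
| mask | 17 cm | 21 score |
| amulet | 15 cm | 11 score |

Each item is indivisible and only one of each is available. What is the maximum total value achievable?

42 score

This is a 0/1 knapsack; check combinations near the capacity.
- coin tray+fossil+textile: length 12+7+2=21, value 15+22+5=42
- coin tray+fossil: length 12+7=19, value 15+22=37
- fossil+amulet: length 7+15=22, value 22+11=33
Best: 42 score.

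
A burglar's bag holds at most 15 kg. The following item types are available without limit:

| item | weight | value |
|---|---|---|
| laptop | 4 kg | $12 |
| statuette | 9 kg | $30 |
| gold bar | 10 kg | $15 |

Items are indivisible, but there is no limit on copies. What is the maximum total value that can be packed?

$42

Best value-per-unit is statuette at 30/9; filling with it alone gives 1×30 = 30.
Optimal mix: 1×laptop + 1×statuette → weight 13, value 42.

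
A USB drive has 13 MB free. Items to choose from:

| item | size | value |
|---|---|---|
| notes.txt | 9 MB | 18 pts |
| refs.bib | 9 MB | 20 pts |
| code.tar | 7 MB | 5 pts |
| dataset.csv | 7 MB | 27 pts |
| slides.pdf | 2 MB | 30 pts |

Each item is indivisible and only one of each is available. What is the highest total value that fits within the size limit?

Check high-value combinations within 13 MB:
- dataset.csv+slides.pdf: size 7+2=9, value 27+30=57
- refs.bib+slides.pdf: size 9+2=11, value 20+30=50
- notes.txt+slides.pdf: size 9+2=11, value 18+30=48
- code.tar+slides.pdf: size 7+2=9, value 5+30=35
Best: 57 pts.

57 pts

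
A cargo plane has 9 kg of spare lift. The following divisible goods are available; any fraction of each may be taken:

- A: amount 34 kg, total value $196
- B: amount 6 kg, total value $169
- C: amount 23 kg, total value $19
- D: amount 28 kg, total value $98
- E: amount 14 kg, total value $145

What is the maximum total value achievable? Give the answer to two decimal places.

Take in order of value per unit:
- B (169/6 per unit): all 6 → value 169, running total 169.00
- E (145/14 per unit): 3 of 14 → value 3×145/14 = 31.0714, running total 200.07
Total 200.07.

200.07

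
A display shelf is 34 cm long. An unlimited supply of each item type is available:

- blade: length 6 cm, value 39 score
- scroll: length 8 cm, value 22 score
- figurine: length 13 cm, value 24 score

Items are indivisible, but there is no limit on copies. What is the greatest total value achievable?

195 score

Best value-per-unit is blade at 39/6, and filling with it alone uses length 5×6=30. No mix of the others beats 5×39 = 195.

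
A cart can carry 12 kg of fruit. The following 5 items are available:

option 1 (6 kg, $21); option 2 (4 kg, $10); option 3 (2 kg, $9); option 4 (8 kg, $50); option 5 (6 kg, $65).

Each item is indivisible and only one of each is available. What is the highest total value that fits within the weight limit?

Check high-value combinations within 12 kg:
- option 1+option 5: weight 6+6=12, value 21+65=86
- option 2+option 3+option 5: weight 4+2+6=12, value 10+9+65=84
- option 2+option 5: weight 4+6=10, value 10+65=75
- option 3+option 5: weight 2+6=8, value 9+65=74
Best: $86.

$86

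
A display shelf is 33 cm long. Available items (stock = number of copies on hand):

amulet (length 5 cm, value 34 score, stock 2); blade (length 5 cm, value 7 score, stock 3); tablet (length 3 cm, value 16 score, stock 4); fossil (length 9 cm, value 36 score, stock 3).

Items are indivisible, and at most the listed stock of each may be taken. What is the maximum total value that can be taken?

168 score

Top feasible selections:
- 2×amulet + 4×tablet + 1×fossil: length 31, value 168
- 2×amulet + 1×blade + 3×tablet + 1×fossil: length 33, value 159
- 2×amulet + 1×tablet + 2×fossil: length 31, value 156
- 1×amulet + 3×tablet + 2×fossil: length 32, value 154
Best: 168 score.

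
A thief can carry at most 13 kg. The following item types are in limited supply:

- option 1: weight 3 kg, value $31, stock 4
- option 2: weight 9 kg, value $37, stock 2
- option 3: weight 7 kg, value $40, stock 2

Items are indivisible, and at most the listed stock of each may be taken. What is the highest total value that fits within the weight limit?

Best selections within weight 13 and stock limits:
- 4×option 1: weight 12, value 124
- 2×option 1 + 1×option 3: weight 13, value 102
- 3×option 1: weight 9, value 93
Best: $124.

$124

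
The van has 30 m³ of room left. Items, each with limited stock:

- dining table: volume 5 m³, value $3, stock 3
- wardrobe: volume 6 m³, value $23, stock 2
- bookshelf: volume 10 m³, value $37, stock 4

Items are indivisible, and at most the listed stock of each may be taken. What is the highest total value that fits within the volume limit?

$111

Best selections within volume 30 and stock limits:
- 3×bookshelf: volume 30, value 111
- 1×wardrobe + 2×bookshelf: volume 26, value 97
- 1×dining table + 2×wardrobe + 1×bookshelf: volume 27, value 86
- 2×wardrobe + 1×bookshelf: volume 22, value 83
Best: $111.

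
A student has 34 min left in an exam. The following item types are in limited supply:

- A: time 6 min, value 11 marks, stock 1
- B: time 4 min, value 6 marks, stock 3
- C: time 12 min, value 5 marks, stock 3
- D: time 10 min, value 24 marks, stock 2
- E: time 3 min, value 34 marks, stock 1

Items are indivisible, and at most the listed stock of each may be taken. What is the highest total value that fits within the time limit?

Top feasible selections:
- 1×A + 1×B + 2×D + 1×E: time 33, value 99
- 2×B + 2×D + 1×E: time 31, value 94
- 1×A + 2×D + 1×E: time 29, value 93
Best: 99 marks.

99 marks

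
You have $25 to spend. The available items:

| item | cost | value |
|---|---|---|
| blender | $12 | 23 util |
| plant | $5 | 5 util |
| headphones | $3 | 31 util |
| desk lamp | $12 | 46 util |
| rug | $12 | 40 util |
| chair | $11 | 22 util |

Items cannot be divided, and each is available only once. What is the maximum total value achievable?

86 util

Check high-value combinations within $25:
- desk lamp+rug: cost 12+12=24, value 46+40=86
- plant+headphones+desk lamp: cost 5+3+12=20, value 5+31+46=82
- headphones+desk lamp: cost 3+12=15, value 31+46=77
Best: 86 util.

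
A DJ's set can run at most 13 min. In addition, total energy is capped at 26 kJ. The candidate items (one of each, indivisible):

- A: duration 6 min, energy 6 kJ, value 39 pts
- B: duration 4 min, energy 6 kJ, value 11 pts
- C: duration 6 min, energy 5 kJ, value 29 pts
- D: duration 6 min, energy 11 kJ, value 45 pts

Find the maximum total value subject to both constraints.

84 pts

Feasible sets respecting both limits:
- A+D: duration 12, energy 17, value 84
- C+D: duration 12, energy 16, value 74
- A+C: duration 12, energy 11, value 68
Best: 84 pts.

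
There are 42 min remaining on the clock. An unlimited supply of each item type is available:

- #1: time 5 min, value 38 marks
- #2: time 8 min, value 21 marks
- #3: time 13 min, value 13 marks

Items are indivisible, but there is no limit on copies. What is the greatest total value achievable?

Best value-per-unit is #1 at 38/5, and filling with it alone uses time 8×5=40. No mix of the others beats 8×38 = 304.

304 marks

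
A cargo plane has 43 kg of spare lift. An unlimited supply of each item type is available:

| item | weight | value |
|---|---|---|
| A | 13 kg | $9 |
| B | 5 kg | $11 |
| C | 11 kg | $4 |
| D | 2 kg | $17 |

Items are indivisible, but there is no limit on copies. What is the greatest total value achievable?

$357

Best value-per-unit is D at 17/2, and filling with it alone uses weight 21×2=42. No mix of the others beats 21×17 = 357.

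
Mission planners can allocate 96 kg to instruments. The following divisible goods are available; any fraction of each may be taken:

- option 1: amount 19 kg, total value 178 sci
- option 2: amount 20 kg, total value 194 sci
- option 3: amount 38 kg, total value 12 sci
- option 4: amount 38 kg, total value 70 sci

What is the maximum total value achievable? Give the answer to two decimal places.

Take in order of value per unit:
- option 2 (194/20 per unit): all 20 → value 194, running total 194.00
- option 1 (178/19 per unit): all 19 → value 178, running total 372.00
- option 4 (70/38 per unit): all 38 → value 70, running total 442.00
- option 3 (12/38 per unit): 19 of 38 → value 19×12/38 = 6.0000, running total 448.00
Total 448.00.

448.00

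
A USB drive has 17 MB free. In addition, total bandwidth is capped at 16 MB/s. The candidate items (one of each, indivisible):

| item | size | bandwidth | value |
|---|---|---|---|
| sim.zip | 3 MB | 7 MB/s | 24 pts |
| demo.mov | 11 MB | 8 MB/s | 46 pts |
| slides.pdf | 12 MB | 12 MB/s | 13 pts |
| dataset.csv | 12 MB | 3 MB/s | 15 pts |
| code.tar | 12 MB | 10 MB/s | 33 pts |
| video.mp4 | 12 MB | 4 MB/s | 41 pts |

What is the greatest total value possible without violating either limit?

Feasible sets respecting both limits:
- sim.zip+demo.mov: size 14, bandwidth 15, value 70
- sim.zip+video.mp4: size 15, bandwidth 11, value 65
- demo.mov: size 11, bandwidth 8, value 46
Best: 70 pts.

70 pts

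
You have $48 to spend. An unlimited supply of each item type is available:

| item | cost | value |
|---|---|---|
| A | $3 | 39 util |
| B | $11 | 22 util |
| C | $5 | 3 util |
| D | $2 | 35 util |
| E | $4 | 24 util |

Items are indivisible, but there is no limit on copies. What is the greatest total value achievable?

840 util

Best value-per-unit is D at 35/2, and filling with it alone uses cost 24×2=48. No mix of the others beats 24×35 = 840.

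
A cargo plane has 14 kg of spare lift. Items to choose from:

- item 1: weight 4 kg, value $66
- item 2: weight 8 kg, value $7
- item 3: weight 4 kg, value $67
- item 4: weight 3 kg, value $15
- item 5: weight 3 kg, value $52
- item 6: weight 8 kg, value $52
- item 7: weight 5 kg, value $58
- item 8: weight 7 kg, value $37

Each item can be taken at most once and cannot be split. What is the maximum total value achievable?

$200

Check high-value combinations within 14 kg:
- item 1+item 3+item 4+item 5: weight 4+4+3+3=14, value 66+67+15+52=200
- item 1+item 3+item 7: weight 4+4+5=13, value 66+67+58=191
- item 1+item 3+item 5: weight 4+4+3=11, value 66+67+52=185
- item 3+item 5+item 7: weight 4+3+5=12, value 67+52+58=177
- item 1+item 5+item 7: weight 4+3+5=12, value 66+52+58=176
Best: $200.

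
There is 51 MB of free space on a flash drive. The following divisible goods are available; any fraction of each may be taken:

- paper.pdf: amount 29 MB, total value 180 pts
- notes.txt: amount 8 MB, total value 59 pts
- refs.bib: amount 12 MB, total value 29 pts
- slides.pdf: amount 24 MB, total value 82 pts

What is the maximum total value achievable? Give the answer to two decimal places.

Take in order of value per unit:
- notes.txt (59/8 per unit): all 8 → value 59, running total 59.00
- paper.pdf (180/29 per unit): all 29 → value 180, running total 239.00
- slides.pdf (82/24 per unit): 14 of 24 → value 14×82/24 = 47.8333, running total 286.83
Total 286.83.

286.83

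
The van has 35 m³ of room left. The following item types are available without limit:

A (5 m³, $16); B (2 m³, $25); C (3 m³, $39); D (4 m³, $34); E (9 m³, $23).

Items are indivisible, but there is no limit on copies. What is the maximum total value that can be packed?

$454

Best value-per-unit is C at 39/3; filling with it alone gives 11×39 = 429.
Optimal mix: 1×B + 11×C → volume 35, value 454.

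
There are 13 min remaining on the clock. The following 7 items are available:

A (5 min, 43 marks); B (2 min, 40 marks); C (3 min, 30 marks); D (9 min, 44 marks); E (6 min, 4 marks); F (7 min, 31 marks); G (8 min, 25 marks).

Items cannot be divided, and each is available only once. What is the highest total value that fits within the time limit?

113 marks

Check high-value combinations within 13 min:
- A+B+C: time 5+2+3=10, value 43+40+30=113
- B+C+F: time 2+3+7=12, value 40+30+31=101
- B+C+G: time 2+3+8=13, value 40+30+25=95
- A+B+E: time 5+2+6=13, value 43+40+4=87
- B+D: time 2+9=11, value 40+44=84
Best: 113 marks.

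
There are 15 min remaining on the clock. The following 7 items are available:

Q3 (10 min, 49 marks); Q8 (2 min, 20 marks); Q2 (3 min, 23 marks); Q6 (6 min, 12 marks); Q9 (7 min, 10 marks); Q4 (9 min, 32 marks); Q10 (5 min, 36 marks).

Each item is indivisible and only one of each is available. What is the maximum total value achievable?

92 marks

Check high-value combinations within 15 min:
- Q3+Q8+Q2: time 10+2+3=15, value 49+20+23=92
- Q3+Q10: time 10+5=15, value 49+36=85
- Q8+Q2+Q10: time 2+3+5=10, value 20+23+36=79
- Q8+Q2+Q4: time 2+3+9=14, value 20+23+32=75
- Q3+Q2: time 10+3=13, value 49+23=72
Best: 92 marks.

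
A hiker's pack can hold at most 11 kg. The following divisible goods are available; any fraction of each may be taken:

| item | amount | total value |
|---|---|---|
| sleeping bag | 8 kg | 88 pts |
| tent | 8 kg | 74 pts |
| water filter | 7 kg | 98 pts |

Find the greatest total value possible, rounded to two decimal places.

Take in order of value per unit:
- water filter (98/7 per unit): all 7 → value 98, running total 98.00
- sleeping bag (88/8 per unit): 4 of 8 → value 4×88/8 = 44.0000, running total 142.00
Total 142.00.

142.00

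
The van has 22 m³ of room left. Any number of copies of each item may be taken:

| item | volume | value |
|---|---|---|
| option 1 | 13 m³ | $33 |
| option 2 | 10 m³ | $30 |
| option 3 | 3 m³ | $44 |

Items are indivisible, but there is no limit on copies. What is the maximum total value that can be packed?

Best value-per-unit is option 3 at 44/3, and filling with it alone uses volume 7×3=21. No mix of the others beats 7×44 = 308.

$308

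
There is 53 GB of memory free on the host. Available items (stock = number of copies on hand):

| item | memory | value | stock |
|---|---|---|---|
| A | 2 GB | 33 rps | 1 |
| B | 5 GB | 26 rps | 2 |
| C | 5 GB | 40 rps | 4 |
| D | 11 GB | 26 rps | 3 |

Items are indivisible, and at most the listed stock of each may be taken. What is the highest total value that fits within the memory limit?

271 rps

Top feasible selections:
- 1×A + 2×B + 4×C + 1×D: memory 43, value 271
- 1×A + 1×B + 4×C + 2×D: memory 49, value 271
- 2×B + 4×C + 2×D: memory 52, value 264
Best: 271 rps.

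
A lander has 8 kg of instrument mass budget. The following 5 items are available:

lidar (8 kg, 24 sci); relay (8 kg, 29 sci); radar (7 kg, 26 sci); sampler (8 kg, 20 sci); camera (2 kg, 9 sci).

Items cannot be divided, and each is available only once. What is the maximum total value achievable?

This is a 0/1 knapsack; check combinations near the capacity.
- relay: mass 8, value 29
- radar: mass 7, value 26
- lidar: mass 8, value 24
Best: 29 sci.

29 sci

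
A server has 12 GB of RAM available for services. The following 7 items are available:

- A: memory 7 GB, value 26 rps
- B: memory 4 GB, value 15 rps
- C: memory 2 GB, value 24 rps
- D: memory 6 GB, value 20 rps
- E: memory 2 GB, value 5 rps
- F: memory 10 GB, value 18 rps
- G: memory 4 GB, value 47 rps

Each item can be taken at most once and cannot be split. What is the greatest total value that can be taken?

91 rps

Check high-value combinations within 12 GB:
- C+D+G: memory 2+6+4=12, value 24+20+47=91
- B+C+E+G: memory 4+2+2+4=12, value 15+24+5+47=91
- B+C+G: memory 4+2+4=10, value 15+24+47=86
- C+E+G: memory 2+2+4=8, value 24+5+47=76
- A+G: memory 7+4=11, value 26+47=73
Best: 91 rps.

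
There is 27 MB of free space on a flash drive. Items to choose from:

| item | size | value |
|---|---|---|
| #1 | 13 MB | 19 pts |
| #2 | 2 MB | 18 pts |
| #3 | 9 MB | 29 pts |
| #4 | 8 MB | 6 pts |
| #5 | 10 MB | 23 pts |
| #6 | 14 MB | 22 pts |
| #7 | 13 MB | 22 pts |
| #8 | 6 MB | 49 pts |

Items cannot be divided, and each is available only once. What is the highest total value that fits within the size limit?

119 pts

Check high-value combinations within 27 MB:
- #2+#3+#5+#8: size 2+9+10+6=27, value 18+29+23+49=119
- #2+#3+#4+#8: size 2+9+8+6=25, value 18+29+6+49=102
- #3+#5+#8: size 9+10+6=25, value 29+23+49=101
Best: 119 pts.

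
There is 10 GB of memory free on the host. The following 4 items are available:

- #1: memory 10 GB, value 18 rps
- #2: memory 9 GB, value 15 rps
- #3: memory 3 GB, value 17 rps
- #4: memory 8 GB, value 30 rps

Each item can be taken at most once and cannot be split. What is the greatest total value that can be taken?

Check high-value combinations within 10 GB:
- #4: memory 8, value 30
- #1: memory 10, value 18
- #3: memory 3, value 17
- #2: memory 9, value 15
Best: 30 rps.

30 rps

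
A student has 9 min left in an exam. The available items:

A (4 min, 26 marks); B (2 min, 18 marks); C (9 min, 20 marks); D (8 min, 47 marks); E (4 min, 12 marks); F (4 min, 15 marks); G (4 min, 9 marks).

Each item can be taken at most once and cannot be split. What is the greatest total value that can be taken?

47 marks

This is a 0/1 knapsack; check combinations near the capacity.
- D: time 8, value 47
- A+B: time 4+2=6, value 26+18=44
- A+F: time 4+4=8, value 26+15=41
- A+E: time 4+4=8, value 26+12=38
- A+G: time 4+4=8, value 26+9=35
Best: 47 marks.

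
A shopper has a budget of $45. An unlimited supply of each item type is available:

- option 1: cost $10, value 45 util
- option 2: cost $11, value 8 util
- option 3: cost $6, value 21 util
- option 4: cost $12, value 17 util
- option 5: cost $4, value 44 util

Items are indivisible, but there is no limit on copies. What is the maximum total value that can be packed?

484 util

Best value-per-unit is option 5 at 44/4, and filling with it alone uses cost 11×4=44. No mix of the others beats 11×44 = 484.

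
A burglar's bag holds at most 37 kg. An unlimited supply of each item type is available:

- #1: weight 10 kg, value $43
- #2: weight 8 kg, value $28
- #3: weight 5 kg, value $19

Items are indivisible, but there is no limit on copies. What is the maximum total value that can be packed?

$148

Best value-per-unit is #1 at 43/10; filling with it alone gives 3×43 = 129.
Optimal mix: 3×#1 + 1×#3 → weight 35, value 148.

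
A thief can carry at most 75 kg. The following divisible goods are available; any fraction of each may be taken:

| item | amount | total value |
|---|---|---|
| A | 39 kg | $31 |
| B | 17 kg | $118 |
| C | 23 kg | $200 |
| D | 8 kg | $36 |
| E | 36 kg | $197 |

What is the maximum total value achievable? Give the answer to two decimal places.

509.53

Take in order of value per unit:
- C (200/23 per unit): all 23 → value 200, running total 200.00
- B (118/17 per unit): all 17 → value 118, running total 318.00
- E (197/36 per unit): 35 of 36 → value 35×197/36 = 191.5278, running total 509.53
Total 509.53.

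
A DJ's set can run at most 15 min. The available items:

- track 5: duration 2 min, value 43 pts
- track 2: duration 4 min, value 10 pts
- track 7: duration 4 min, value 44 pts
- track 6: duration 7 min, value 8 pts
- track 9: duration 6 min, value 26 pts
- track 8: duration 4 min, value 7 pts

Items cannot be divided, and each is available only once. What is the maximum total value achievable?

113 pts

This is a 0/1 knapsack; check combinations near the capacity.
- track 5+track 7+track 9: duration 2+4+6=12, value 43+44+26=113
- track 5+track 2+track 7+track 8: duration 2+4+4+4=14, value 43+10+44+7=104
- track 5+track 2+track 7: duration 2+4+4=10, value 43+10+44=97
Best: 113 pts.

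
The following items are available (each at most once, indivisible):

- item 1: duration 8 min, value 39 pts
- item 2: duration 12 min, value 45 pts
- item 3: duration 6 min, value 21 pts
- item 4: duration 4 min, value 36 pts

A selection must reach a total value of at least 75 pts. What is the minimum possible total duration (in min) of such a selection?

12

Subsets with value ≥ 75, sorted by total duration:
- item 1+item 4: duration 12, value 75
- item 2+item 4: duration 16, value 81
- item 1+item 3+item 4: duration 18, value 96
Minimum duration: 12 min.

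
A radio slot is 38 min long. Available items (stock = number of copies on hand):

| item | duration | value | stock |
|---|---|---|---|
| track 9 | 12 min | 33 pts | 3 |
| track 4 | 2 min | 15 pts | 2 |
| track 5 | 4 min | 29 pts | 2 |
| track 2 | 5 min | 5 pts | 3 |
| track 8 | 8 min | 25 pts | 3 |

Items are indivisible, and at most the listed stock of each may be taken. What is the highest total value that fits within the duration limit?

Top feasible selections:
- 2×track 4 + 2×track 5 + 3×track 8: duration 36, value 163
- 1×track 9 + 1×track 4 + 2×track 5 + 2×track 8: duration 38, value 156
Best: 163 pts.

163 pts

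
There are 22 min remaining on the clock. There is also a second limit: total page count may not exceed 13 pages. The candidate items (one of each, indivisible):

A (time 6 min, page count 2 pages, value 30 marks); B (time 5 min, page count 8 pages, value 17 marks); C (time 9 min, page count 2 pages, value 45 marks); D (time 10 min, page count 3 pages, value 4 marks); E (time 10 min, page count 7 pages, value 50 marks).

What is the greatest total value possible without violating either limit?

95 marks

Feasible sets respecting both limits:
- C+E: time 19, page count 9, value 95
- A+B+C: time 20, page count 12, value 92
- A+E: time 16, page count 9, value 80
Best: 95 marks.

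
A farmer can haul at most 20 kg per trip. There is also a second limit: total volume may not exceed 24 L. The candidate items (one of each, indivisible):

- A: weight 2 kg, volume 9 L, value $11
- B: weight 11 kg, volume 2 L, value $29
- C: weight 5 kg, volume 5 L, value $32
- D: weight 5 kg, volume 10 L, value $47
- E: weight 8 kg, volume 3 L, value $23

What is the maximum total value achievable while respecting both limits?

$102

Feasible sets respecting both limits:
- C+D+E: weight 18, volume 18, value 102
- A+C+D: weight 12, volume 24, value 90
- A+B+D: weight 18, volume 21, value 87
Best: $102.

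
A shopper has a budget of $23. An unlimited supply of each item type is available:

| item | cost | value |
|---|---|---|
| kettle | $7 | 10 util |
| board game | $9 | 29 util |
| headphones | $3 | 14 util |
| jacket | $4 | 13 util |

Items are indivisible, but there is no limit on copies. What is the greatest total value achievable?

98 util

Best value-per-unit is headphones at 14/3, and filling with it alone uses cost 7×3=21. No mix of the others beats 7×14 = 98.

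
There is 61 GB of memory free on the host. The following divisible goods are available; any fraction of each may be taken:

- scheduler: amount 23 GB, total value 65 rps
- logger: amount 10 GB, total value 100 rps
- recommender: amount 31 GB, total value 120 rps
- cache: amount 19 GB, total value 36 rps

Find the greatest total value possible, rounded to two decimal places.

276.52

Take in order of value per unit:
- logger (100/10 per unit): all 10 → value 100, running total 100.00
- recommender (120/31 per unit): all 31 → value 120, running total 220.00
- scheduler (65/23 per unit): 20 of 23 → value 20×65/23 = 56.5217, running total 276.52
Total 276.52.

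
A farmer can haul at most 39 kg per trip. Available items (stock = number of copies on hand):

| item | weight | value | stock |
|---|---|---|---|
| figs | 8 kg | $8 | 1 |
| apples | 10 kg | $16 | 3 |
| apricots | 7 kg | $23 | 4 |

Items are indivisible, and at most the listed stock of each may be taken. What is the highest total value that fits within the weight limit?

$108

Best selections within weight 39 and stock limits:
- 1×apples + 4×apricots: weight 38, value 108
- 1×figs + 4×apricots: weight 36, value 100
- 1×figs + 1×apples + 3×apricots: weight 39, value 93
Best: $108.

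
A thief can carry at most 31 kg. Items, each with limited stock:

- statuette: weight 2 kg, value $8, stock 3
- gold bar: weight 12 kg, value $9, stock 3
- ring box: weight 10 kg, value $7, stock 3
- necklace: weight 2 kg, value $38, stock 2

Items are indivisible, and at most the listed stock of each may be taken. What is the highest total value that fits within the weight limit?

Top feasible selections:
- 3×statuette + 2×ring box + 2×necklace: weight 30, value 114
- 3×statuette + 1×gold bar + 2×necklace: weight 22, value 109
Best: $114.

$114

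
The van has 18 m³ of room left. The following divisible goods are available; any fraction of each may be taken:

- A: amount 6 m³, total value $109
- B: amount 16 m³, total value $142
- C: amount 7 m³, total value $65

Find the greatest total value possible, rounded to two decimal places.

218.38

Take in order of value per unit:
- A (109/6 per unit): all 6 → value 109, running total 109.00
- C (65/7 per unit): all 7 → value 65, running total 174.00
- B (142/16 per unit): 5 of 16 → value 5×142/16 = 44.3750, running total 218.38
Total 218.38.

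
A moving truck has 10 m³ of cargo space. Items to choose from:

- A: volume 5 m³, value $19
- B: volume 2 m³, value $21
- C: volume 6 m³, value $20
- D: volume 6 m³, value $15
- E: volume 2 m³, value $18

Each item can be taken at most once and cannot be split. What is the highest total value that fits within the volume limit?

$59

Check high-value combinations within 10 m³:
- B+C+E: volume 2+6+2=10, value 21+20+18=59
- A+B+E: volume 5+2+2=9, value 19+21+18=58
- B+D+E: volume 2+6+2=10, value 21+15+18=54
- B+C: volume 2+6=8, value 21+20=41
Best: $59.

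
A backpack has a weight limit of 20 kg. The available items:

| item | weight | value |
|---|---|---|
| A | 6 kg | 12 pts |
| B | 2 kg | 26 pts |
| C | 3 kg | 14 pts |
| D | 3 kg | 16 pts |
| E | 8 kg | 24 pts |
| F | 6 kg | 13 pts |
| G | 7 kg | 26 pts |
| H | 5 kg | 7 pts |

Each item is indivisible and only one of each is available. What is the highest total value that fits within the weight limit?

Check high-value combinations within 20 kg:
- B+D+E+G: weight 2+3+8+7=20, value 26+16+24+26=92
- B+C+E+G: weight 2+3+8+7=20, value 26+14+24+26=90
- B+C+D+G+H: weight 2+3+3+7+5=20, value 26+14+16+26+7=89
Best: 92 pts.

92 pts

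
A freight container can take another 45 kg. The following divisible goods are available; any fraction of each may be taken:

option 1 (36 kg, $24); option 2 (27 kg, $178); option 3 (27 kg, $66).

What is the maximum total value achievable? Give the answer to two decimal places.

222.00

Take in order of value per unit:
- option 2 (178/27 per unit): all 27 → value 178, running total 178.00
- option 3 (66/27 per unit): 18 of 27 → value 18×66/27 = 44.0000, running total 222.00
Total 222.00.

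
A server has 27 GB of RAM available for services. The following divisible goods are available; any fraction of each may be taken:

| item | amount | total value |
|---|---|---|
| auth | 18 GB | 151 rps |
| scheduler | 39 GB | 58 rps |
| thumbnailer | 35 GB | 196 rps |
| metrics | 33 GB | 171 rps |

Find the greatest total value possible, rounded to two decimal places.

201.40

Take in order of value per unit:
- auth (151/18 per unit): all 18 → value 151, running total 151.00
- thumbnailer (196/35 per unit): 9 of 35 → value 9×196/35 = 50.4000, running total 201.40
Total 201.40.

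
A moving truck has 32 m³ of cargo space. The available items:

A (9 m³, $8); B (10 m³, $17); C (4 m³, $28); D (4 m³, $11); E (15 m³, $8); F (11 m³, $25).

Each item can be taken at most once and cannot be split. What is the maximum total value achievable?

Check high-value combinations within 32 m³:
- B+C+D+F: volume 10+4+4+11=29, value 17+28+11+25=81
- A+C+D+F: volume 9+4+4+11=28, value 8+28+11+25=72
- B+C+F: volume 10+4+11=25, value 17+28+25=70
- C+D+F: volume 4+4+11=19, value 28+11+25=64
Best: $81.

$81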